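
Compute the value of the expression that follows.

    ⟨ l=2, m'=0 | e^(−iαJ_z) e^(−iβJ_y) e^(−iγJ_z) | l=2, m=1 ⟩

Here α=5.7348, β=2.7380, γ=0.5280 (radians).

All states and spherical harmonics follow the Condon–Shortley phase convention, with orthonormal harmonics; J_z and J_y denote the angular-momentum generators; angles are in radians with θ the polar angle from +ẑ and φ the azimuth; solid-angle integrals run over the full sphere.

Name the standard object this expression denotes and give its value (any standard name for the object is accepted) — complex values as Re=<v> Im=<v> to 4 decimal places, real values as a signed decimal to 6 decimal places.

Wigner D-matrix element, Re=-0.3821 Im=0.2229

This is a Wigner D-matrix element — the rotation-matrix element ⟨l m'| R(α,β,γ) |l m⟩ in the angular-momentum basis.
First d^2_{0,1}(β=2.7380), then the phase factors e^{-i(0)α} and e^{-i(1)γ}:
Half-angle: c=0.200430, s=0.979708. N=√(2·2·6·1)=4.898979
The bounds max(0,m−m')=1 and min(l+m,l−m')=2 give 2 terms
  k=1: (−1)^0·4.8990/(2)·0.2004^3·0.9797^1 = +0.019322
  k=2: (−1)^1·4.8990/(2)·0.2004^1·0.9797^3 = -0.461666
d^2_{0,1}(2.7380) = +0.019322 -0.461666 = -0.442343
D = (+1.000000+0.000000i)·(-0.442343)·(+0.863816-0.503807i) = -0.382103+0.222856i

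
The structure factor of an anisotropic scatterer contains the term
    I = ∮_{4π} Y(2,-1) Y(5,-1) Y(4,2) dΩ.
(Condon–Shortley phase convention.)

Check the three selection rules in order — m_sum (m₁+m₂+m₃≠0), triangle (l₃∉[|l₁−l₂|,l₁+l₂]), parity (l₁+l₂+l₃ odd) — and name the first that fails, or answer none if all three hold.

parity

azimuthal sum: -1 − 1 + 2 = 0  ✓
3 ≤ 4 ≤ 7 (triangle on l)  ✓
L = 2 + 5 + 4 = 11 (odd)  ✗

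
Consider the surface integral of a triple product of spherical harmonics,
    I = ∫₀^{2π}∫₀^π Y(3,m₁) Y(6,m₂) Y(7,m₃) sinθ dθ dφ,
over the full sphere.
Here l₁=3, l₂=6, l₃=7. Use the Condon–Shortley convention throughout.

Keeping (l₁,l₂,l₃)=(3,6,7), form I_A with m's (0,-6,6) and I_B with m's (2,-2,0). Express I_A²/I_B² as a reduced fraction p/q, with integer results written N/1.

14157/8750

l's match ⇒ only the (l;m) 3-j factors differ between A and B.
A: triangle coeff Δ(3,6,7) = 1/2042040; Σ_t [0,0]: t=0:+1/43545600 = 1/43545600; (3j)²=33/1190 [(3 6 7; 0 -6 6)], sign=-1
B: triangle coeff Δ(3,6,7) = 1/2042040; Σ_t [0,1]: t=0:+1/207360 t=1:−1/725760 = 1/290304; (3j)²=125/7293 [(3 6 7; 2 -2 0)], sign=-1
I_A²/I_B² = (33/1190)/(125/7293) = 14157/8750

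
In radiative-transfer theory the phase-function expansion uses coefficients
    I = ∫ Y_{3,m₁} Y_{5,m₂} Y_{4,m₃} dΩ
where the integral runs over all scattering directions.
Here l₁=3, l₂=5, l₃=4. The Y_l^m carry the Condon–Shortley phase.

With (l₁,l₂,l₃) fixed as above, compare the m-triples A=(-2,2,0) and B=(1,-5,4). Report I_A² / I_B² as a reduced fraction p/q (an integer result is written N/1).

5/42

Same 3,5,4: normalisation and zero-m 3j drop out of the ratio.
A: Δ: 4! 2! 6! / 13! → 1/180180; sum: t=3:−1/576 t=4:+1/864 = -1/1728; 3j²(3 5 4; -2 2 0) = Δ·Π!·Σ² = 5/1287  (sign -1)
B: Δ: 4! 2! 6! / 13! → 1/180180; sum: t=0:+1/34560 = 1/34560; 3j²(3 5 4; 1 -5 4) = Δ·Π!·Σ² = 14/429  (sign +1)
I_A²/I_B² = (5/1287)/(14/429) = 5/42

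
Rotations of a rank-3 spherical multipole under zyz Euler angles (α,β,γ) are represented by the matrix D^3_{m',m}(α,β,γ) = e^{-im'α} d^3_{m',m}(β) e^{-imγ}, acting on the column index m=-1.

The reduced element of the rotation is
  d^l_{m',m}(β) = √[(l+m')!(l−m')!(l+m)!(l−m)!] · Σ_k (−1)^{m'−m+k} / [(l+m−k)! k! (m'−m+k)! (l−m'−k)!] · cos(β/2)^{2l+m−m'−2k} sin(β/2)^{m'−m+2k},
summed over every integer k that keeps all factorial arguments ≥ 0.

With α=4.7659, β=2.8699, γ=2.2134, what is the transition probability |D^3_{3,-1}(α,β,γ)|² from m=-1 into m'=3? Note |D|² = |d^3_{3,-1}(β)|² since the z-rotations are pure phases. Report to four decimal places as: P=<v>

P=0.0047

D^3_{3,-1}(4.7659,2.8699,2.2134) = e^{-i·3·4.7659}·d^3_{3,-1}(2.8699)·e^{-i·-1·2.2134}. Compute d first:
c=cos(2.869900/2)=0.135429, s=sin(2.869900/2)=0.990787; N=√[720·1·2·24]=185.903201
k: max(0,(-1)−(3))=0 … min(3+(-1),3−(3))=0
  k=0: (−1)^4·185.9032/(48)·0.1354^2·0.9908^4 = +0.068453
d^3_{3,-1}(2.8699) = +0.068453
|D^3_{3,-1}|² = |d^3_{3,-1}(β)|² = (+0.068453)² = 0.004686 (the z-rotation phases have unit modulus)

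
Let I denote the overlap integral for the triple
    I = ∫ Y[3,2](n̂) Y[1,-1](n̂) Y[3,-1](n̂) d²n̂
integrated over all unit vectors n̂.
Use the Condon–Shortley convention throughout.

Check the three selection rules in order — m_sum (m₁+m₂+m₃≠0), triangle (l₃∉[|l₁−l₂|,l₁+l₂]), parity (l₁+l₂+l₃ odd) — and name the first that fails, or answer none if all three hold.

parity

m₁+m₂+m₃ = 2 − 1 − 1 = 0  ✓
triangle: |3−1|=2 ≤ l₃=3 ≤ 3+1=4  ✓
parity: l₁+l₂+l₃ = 7 is odd  ✗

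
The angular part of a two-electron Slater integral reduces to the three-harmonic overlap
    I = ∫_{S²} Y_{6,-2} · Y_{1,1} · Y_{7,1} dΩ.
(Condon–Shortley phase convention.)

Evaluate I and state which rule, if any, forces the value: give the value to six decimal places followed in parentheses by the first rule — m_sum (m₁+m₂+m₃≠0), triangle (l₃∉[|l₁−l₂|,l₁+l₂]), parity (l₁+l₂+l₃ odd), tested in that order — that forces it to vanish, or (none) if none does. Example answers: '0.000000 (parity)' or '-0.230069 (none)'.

-0.135514 (none)

m-sum 0 ✓  L=14 even ✓  5≤7≤7 ✓
Π(2lᵢ+1) = 13×3×15 = 585
triangle coeff Δ(6,1,7) = 1/1365
Σ_t [0,0]: t=0:+1/518400 = 1/518400
(3j)²=7/195 [(6 1 7; 0 0 0)], sign=-1
Σ_t [0,0]: t=0:+1/1935360 = 1/1935360
(3j)²=1/91 [(6 1 7; -2 1 1)], sign=+1
⇒ 4πI² = 3/13
I = (-1)√(3/13/(4π)) = -0.13551395
No selection rule forces the value: the integral is nonzero (none).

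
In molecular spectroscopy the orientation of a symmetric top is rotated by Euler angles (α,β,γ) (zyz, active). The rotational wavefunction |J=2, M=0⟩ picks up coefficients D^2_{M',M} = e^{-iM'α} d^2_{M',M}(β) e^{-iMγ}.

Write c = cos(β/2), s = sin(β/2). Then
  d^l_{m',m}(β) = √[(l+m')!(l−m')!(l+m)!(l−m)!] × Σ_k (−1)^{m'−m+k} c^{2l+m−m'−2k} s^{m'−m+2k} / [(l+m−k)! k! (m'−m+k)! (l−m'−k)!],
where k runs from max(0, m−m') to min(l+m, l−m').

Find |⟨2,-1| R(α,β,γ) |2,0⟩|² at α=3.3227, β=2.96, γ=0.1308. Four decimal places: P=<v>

P=0.0473

D^2_{-1,0}(3.3227,2.9600,0.1308) = e^{-i·-1·3.3227}·d^2_{-1,0}(2.9600)·e^{-i·0·0.1308}. Compute d first:
Half-angle: c=0.090672, s=0.995881. N=√(1·6·2·2)=4.898979
Admissible k: 1..2 (factorial args all ≥0)
  k=1: (−1)^0·4.8990/(2)·0.0907^3·0.9959^1 = +0.001818
  k=2: (−1)^1·4.8990/(2)·0.0907^1·0.9959^3 = -0.219366
d^2_{-1,0}(2.9600) = +0.001818 -0.219366 = -0.217547
|D^2_{-1,0}|² = |d^2_{-1,0}(β)|² = (-0.217547)² = 0.047327 (the z-rotation phases have unit modulus)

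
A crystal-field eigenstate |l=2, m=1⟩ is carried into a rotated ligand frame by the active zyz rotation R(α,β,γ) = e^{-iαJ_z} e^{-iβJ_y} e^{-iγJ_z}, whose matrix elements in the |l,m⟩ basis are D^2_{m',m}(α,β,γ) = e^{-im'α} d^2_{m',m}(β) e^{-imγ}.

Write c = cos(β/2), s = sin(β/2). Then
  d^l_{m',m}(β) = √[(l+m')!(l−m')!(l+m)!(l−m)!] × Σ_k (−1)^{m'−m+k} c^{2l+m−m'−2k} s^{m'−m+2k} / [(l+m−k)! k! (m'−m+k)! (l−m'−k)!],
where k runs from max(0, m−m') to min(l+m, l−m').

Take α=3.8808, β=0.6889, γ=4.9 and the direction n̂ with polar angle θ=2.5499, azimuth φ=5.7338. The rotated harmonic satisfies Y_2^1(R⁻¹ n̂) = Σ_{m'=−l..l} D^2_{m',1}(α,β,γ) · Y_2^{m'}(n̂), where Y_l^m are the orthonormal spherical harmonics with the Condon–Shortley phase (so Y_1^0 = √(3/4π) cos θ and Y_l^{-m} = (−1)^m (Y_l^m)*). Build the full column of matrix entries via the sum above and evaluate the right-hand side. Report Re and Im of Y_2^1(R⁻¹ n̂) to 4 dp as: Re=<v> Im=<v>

Re=-0.2572 Im=0.2859

Need the full column D^2_{m',1} for m'=−2..2 at α=3.8808, β=0.6889, γ=4.9000.
cos(β/2)=0.941261, sin(β/2)=0.337679
d^2_{-2,1}: single k=3 term ⇒ +0.072486;  D = -0.069663+0.020031i
d^2_{-1,1}: k∈[2..3] ⇒ +0.303075 -0.013002 = +0.290073;  D = +0.152012-0.247052i
d^2_{0,1}: k∈[1..2] ⇒ +0.689780 -0.088777 = +0.601003;  D = +0.112095+0.590457i
d^2_{1,1}: k∈[0..1] ⇒ +0.784948 -0.303075 = +0.481873;  D = -0.385361-0.289308i
d^2_{2,1}: single k=0 term ⇒ -0.563203;  D = -0.560651+0.053552i
Y_2^{m'}(θ=2.5499,φ=5.7338) and Σ D·Y over m':
  (-0.0697+0.0200i)·(+0.0546+0.1070i)  (+0.1520-0.2471i)·(-0.3050-0.1868i)  (+0.1121+0.5905i)·(+0.3364+0.0000i)  (-0.3854-0.2893i)·(+0.3050-0.1868i)  (-0.5607+0.0536i)·(+0.0546-0.1070i)
Y_2^1(R⁻¹ n̂) = -0.257215+0.285905i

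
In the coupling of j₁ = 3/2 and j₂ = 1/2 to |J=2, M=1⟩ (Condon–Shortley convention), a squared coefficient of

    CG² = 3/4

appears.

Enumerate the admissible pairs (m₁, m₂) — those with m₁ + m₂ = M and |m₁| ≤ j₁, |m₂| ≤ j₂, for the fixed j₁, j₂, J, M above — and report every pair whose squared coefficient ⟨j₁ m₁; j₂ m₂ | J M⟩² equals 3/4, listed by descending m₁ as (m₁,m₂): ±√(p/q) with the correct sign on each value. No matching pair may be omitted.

Admissible pairs with m₁+m₂ = M = 1: (1/2,1/2), (3/2,-1/2)
  (m₁,m₂)=(3/2,-1/2): CG² = 1/4, CG = +√(1/4)
  (m₁,m₂)=(1/2,1/2): CG² = 3/4, CG = +√(3/4)   ← matches the target
Pairs with CG² = 3/4: (1/2,1/2): +√(3/4)

(1/2,1/2): +√(3/4)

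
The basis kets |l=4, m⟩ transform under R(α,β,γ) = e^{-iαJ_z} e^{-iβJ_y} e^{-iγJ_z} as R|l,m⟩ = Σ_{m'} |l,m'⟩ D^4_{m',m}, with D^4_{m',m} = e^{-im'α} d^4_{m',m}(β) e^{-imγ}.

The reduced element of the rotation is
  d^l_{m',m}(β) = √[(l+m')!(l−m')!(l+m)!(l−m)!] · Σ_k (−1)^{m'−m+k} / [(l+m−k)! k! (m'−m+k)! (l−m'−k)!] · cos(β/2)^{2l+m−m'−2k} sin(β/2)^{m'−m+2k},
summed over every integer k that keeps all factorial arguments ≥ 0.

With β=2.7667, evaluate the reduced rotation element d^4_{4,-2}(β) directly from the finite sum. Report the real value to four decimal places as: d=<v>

d=0.1653

d^4_{4,-2}(β=2.7667) via the finite sum:
Half-angle: c=0.186351, s=0.982483. N=√(40320·1·2·720)=7619.763776
Admissible k: 0..0 (factorial args all ≥0)
  k=0: (−1)^6·7619.7638/(1440)·0.1864^2·0.9825^6 = +0.165269
d^4_{4,-2}(2.7667) = +0.165269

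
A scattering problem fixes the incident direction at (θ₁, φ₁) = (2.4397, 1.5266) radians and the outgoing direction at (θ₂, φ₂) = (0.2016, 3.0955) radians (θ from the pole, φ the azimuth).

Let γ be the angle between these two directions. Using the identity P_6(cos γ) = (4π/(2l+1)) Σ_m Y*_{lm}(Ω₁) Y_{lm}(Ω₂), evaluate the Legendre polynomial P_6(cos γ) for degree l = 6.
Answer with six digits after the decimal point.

-0.274844

Term-by-term m-sum for l=6 (normalisation 4π/13 = 0.966644):
  m=-6: Y*=(-0.033776, 0.009173)  Y=(0.000030, 0.000009)  product (-0.000001, -0.000000)
  m=-5: Y*=(-0.031430, -0.139905)  Y=(-0.000514, -0.000121)  product (-0.000001, 0.000076)
  m=-4: Y*=(0.330483, -0.059041)  Y=(0.005390, 0.001005)  product (0.001841, 0.000014)
  m=-3: Y*=(0.060433, 0.453119)  Y=(-0.038361, -0.005339)  product (0.000101, -0.017705)
  m=-2: Y*=(-0.233266, 0.020673)  Y=(0.183717, 0.016984)  product (-0.043206, -0.000164)
  m=-1: Y*=(0.011421, 0.258253)  Y=(-0.533637, -0.024614)  product (0.000262, -0.138095)
  m=+0: Y*=(-0.322888, -0.000000)  Y=(0.626591, 0.000000)  product (-0.202319, -0.000000)
  m=+1: Y*=(-0.011421, 0.258253)  Y=(0.533637, -0.024614)  product (0.000262, 0.138095)
  m=+2: Y*=(-0.233266, -0.020673)  Y=(0.183717, -0.016984)  product (-0.043206, 0.000164)
  m=+3: Y*=(-0.060433, 0.453119)  Y=(0.038361, -0.005339)  product (0.000101, 0.017705)
  m=+4: Y*=(0.330483, 0.059041)  Y=(0.005390, -0.001005)  product (0.001841, -0.000014)
  m=+5: Y*=(0.031430, -0.139905)  Y=(0.000514, -0.000121)  product (-0.000001, -0.000076)
  m=+6: Y*=(-0.033776, -0.009173)  Y=(0.000030, -0.000009)  product (-0.000001, 0.000000)
Accumulated sum (-0.284328, -0.000000); after 4π/(2l+1) scaling, (-0.274844, -0.000000) ⇒ P_6 = -0.274844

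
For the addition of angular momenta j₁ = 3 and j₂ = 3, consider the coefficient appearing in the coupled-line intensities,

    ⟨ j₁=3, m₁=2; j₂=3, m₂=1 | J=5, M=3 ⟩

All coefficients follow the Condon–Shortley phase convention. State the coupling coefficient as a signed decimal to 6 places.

+√(1/6) ≈ +0.408248

√[11·1!5!5!/12! · 5!1!4!2!8!2!] = √(153600)
  +(−1)^0/∏(0,1,1,4,4,1)! = 1/576  (running 1/576)
  +(−1)^1/∏(1,0,0,3,5,2)! = -1/1440  (running 1/960)
⟨..|..⟩ = √(153600)·(1/960) = +0.408248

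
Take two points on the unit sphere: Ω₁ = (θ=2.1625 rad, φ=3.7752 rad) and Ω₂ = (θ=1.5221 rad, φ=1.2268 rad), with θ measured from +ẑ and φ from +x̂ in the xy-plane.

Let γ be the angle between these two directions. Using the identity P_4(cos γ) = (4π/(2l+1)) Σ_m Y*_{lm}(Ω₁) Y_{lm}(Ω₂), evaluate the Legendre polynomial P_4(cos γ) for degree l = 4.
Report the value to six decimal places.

Term-by-term m-sum for l=4 (normalisation 4π/9 = 1.396263):
  term(m=-4) = (-0.066480, -0.064312)   from Y*(Ω₁)=(-0.172475, 0.119819), Y(Ω₂)=(0.085260, 0.432107)
  term(m=-3) = (-0.005023, -0.023709)   from Y*(Ω₁)=(-0.129362, 0.377640), Y(Ω₂)=(-0.052110, 0.031152)
  term(m=-2) = (-0.033406, 0.082578)   from Y*(Ω₁)=(0.081139, 0.259010), Y(Ω₂)=(0.253538, 0.208400)
  term(m=-1) = (0.010246, -0.006908)   from Y*(Ω₁)=(-0.145122, -0.106614), Y(Ω₂)=(-0.023143, 0.064602)
  term(m=+0) = (-0.096556, -0.000000)   from Y*(Ω₁)=(-0.311613, -0.000000), Y(Ω₂)=(0.309858, 0.000000)
  term(m=+1) = (0.010246, 0.006908)   from Y*(Ω₁)=(0.145122, -0.106614), Y(Ω₂)=(0.023143, 0.064602)
  term(m=+2) = (-0.033406, -0.082578)   from Y*(Ω₁)=(0.081139, -0.259010), Y(Ω₂)=(0.253538, -0.208400)
  term(m=+3) = (-0.005023, 0.023709)   from Y*(Ω₁)=(0.129362, 0.377640), Y(Ω₂)=(0.052110, 0.031152)
  term(m=+4) = (-0.066480, 0.064312)   from Y*(Ω₁)=(-0.172475, -0.119819), Y(Ω₂)=(0.085260, -0.432107)
Σ over m = (-0.285882, 0.000000); ×(4π/9) → (-0.399166, 0.000000). Real part: -0.399166

-0.399166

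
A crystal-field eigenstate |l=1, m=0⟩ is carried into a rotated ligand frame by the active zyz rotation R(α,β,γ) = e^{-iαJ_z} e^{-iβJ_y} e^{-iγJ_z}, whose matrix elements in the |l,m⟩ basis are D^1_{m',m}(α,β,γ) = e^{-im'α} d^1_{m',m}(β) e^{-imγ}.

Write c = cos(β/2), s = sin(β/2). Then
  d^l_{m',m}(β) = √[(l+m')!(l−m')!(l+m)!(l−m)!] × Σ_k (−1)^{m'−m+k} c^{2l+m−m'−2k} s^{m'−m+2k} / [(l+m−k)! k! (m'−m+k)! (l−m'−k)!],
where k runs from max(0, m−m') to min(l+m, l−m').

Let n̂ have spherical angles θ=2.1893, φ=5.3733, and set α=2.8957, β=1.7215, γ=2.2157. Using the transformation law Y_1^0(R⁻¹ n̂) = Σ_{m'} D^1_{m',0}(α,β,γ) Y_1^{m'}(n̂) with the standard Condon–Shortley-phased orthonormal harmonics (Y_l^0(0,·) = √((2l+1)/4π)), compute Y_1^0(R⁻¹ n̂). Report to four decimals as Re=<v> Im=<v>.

Need the full column D^1_{m',0} for m'=−1..1 at α=2.8957, β=1.7215, γ=2.2157.
cos(β/2)=0.651869, sin(β/2)=0.758332
d^1_{-1,0}: single k=1 term ⇒ +0.699092;  D = -0.678064+0.170175i
d^1_{0,0}: k∈[0..1] ⇒ +0.424933 -0.575067 = -0.150134;  D = -0.150134+0.000000i
d^1_{1,0}: single k=0 term ⇒ -0.699092;  D = +0.678064+0.170175i
Y_1^{m'}(θ=2.1893,φ=5.3733) and Σ D·Y over m':
  (-0.6781+0.1702i)·(+0.1728+0.2222i)  (-0.1501+0.0000i)·(-0.2833+0.0000i)  (+0.6781+0.1702i)·(-0.1728+0.2222i)
Y_1^0(R⁻¹ n̂) = -0.267423+0.000000i

Re=-0.2674 Im=0.0000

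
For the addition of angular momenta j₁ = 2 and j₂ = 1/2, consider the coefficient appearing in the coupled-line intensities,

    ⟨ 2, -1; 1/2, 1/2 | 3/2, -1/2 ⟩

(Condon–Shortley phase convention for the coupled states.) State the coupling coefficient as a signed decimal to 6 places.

triangle: 1!×3!×0!/5! = 6/120
(j±m)!: 1!×3!×1!×0!×1!×2! = 12
prefactor² = (2J+1)×Δ×N² = 12/5
  k=1: −1/(1!×0!×2!×0!×1!×0!) = -1/2
Σ = -1/2  ⇒  CG² = 12/5×(-1/2)² = 3/5
CG = −√(3/5) = -0.774597

-0.774597  (= −√(3/5))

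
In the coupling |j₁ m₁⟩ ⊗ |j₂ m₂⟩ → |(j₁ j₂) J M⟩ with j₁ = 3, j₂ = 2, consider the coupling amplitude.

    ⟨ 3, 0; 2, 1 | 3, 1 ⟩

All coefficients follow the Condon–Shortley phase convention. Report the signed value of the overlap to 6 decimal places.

-0.182574  (= −√(1/30))

j₁+j₂−J=2  J+j₁−j₂=4  J−j₁+j₂=2  j₁+j₂+J+1=9
(j₁±m₁, j₂±m₂, J±M) = (3,3,3,1,4,2)
P² = 96/5
sum k=1..2:
  [1] −1/8 = -1/8
  [2] +1/12 = 1/12
S = -1/24
C² = P²·S² = 1/30 ; C = -0.182574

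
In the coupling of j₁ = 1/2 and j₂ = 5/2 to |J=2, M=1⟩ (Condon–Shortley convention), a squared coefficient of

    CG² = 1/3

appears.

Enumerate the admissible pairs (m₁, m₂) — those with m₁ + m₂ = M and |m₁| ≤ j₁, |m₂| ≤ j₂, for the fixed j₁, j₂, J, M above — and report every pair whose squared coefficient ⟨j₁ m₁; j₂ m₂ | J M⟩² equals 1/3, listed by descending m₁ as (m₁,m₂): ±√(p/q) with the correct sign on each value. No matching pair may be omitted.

(1/2,1/2): +√(1/3)

Admissible pairs with m₁+m₂ = M = 1: (-1/2,3/2), (1/2,1/2)
  (m₁,m₂)=(1/2,1/2): CG² = 1/3, CG = +√(1/3)   ← matches the target
  (m₁,m₂)=(-1/2,3/2): CG² = 2/3, CG = −√(2/3)
Pairs with CG² = 1/3: (1/2,1/2): +√(1/3)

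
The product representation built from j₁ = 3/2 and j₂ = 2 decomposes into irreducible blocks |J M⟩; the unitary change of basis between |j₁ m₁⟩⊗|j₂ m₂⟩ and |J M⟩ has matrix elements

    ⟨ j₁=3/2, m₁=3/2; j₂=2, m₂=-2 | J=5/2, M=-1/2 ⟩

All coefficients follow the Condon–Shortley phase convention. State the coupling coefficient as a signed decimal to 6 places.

j₁+j₂−J=1  J+j₁−j₂=2  J−j₁+j₂=3  j₁+j₂+J+1=7
(j₁±m₁, j₂±m₂, J±M) = (3,0,0,4,2,3)
P² = 864/35
sum k=0..0:
  [0] +1/12 = 1/12
S = 1/12
C² = P²·S² = 6/35 ; C = +0.414039

+√(6/35) = +0.414039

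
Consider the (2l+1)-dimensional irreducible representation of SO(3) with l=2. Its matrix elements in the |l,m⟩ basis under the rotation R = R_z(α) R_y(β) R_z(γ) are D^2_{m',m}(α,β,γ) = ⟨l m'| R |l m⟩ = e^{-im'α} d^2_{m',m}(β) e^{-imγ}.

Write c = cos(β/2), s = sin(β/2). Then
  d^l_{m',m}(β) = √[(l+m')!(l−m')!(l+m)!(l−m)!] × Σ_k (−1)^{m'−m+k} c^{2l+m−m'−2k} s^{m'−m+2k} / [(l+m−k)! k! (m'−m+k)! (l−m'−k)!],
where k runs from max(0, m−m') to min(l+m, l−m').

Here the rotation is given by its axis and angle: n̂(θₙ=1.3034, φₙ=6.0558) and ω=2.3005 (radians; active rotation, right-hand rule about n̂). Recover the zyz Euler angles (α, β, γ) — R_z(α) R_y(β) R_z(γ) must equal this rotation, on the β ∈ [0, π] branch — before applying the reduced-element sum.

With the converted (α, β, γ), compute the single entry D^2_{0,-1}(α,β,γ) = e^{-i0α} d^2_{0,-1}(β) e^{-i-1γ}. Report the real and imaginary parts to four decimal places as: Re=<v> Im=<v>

Re=-0.3881 Im=0.4075

Axis–angle → zyz. n̂ = (sinθₙcosφₙ, sinθₙsinφₙ, cosθₙ) = (+0.939636, -0.217420, +0.264221), ω = 2.3005.
R = I cosω + sinω [n̂]ₓ + (1−cosω) n̂n̂ᵀ gives
  R = [+0.804862, -0.537432, +0.251723; -0.143545, -0.587864, -0.796122; +0.575840, +0.604635, -0.550295]
β = atan2(√(R₁₃²+R₂₃²), R₃₃) = 2.153514; α = atan2(R₂₃, R₁₃) mod 2π = 5.018629; γ = atan2(R₃₂, −R₃₁) mod 2π = 2.331807
D^2_{0,-1}(5.0186,2.1535,2.3318) = e^{-i·0·5.0186}·d^2_{0,-1}(2.1535)·e^{-i·-1·2.3318}. Compute d first:
With c≡cos(β/2)=0.474186 and s≡sin(β/2)=0.880425, N=[2·2·1·6]^{1/2}=4.898979
Admissible k: 0..1 (factorial args all ≥0)
  k=0: (−1)^1·4.8990/(2)·0.4742^3·0.8804^1 = -0.229940
  k=1: (−1)^2·4.8990/(2)·0.4742^1·0.8804^3 = +0.792686
d^2_{0,-1}(2.1535) = -0.229940 +0.792686 = +0.562746
Phases: e^{-i·(0)·5.0186}=+1.000000+0.000000i, e^{-i·(-1)·2.3318}=-0.689654+0.724139i ⇒ D=-0.388100+0.407506i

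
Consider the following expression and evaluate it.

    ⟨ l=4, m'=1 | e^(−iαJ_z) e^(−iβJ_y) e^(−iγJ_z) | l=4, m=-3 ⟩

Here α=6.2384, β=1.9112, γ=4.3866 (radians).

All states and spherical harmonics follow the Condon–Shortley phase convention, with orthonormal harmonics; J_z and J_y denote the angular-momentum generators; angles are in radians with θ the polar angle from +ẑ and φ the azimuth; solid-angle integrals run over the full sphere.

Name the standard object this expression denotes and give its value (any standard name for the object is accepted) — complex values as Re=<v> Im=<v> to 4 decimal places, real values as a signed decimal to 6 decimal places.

Wigner D-matrix element, Re=-0.1056 Im=-0.0783

This is a Wigner D-matrix element — the rotation-matrix element ⟨l m'| R(α,β,γ) |l m⟩ in the angular-momentum basis.
D^4_{1,-3}(6.2384,1.9112,4.3866) = e^{-i·1·6.2384}·d^4_{1,-3}(1.9112)·e^{-i·-3·4.3866}. Compute d first:
c=cos(1.911200/2)=0.577119, s=sin(1.911200/2)=0.816660; N=√[120·6·1·5040]=1904.940944
k: max(0,(-3)−(1))=0 … min(4+(-3),4−(1))=1
  k=0: (−1)^4·1904.9409/(144)·0.5771^4·0.8167^4 = +0.652748
  k=1: (−1)^5·1904.9409/(240)·0.5771^2·0.8167^6 = -0.784240
d^4_{1,-3}(1.9112) = +0.652748 -0.784240 = -0.131492
D = (+0.998997+0.044770i)·(-0.131492)·(+0.829028+0.559207i) = -0.105609-0.078338i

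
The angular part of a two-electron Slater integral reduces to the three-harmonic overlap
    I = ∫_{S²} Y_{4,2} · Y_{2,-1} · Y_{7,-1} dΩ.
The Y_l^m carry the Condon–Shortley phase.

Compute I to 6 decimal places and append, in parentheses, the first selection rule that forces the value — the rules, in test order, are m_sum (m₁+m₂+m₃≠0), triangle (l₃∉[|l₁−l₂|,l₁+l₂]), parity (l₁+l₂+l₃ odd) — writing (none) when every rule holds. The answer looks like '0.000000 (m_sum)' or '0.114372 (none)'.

0.000000 (triangle)

triangle: need 2≤l₃≤6, have 7; I=0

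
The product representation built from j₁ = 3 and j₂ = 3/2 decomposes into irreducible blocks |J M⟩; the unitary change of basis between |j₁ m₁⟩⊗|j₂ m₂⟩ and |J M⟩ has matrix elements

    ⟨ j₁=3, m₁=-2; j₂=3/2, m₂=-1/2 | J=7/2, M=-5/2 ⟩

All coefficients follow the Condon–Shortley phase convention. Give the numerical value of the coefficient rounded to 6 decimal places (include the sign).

j₁+j₂−J=1  J+j₁−j₂=5  J−j₁+j₂=2  j₁+j₂+J+1=9
(j₁±m₁, j₂±m₂, J±M) = (1,5,1,2,1,6)
P² = 6400/7
sum k=0..1:
  [0] +1/120 = 1/120
  [1] −1/48 = -1/48
S = -1/80
C² = P²·S² = 1/7 ; C = -0.377964

-0.377964  (= −√(1/7))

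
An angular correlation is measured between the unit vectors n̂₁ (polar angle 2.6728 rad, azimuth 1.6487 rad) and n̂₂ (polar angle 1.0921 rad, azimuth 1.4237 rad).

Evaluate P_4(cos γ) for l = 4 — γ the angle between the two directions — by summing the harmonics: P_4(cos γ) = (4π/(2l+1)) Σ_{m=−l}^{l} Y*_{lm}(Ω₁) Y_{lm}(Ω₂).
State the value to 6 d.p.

0.373499

Expand P_4 via completeness: Σ_{m} conj(Y_{4,m}) at Ω₁ times Y_{4,m} at Ω₂ —
  m=-4: Y*=(0.017552, 0.005654)  Y=(0.228479, 0.152445)  product (0.003148, 0.003968)
  m=-3: Y*=(-0.023850, 0.100186)  Y=(-0.172193, 0.364542)  product (-0.032415, -0.025946)
  m=-2: Y*=(-0.308363, -0.048438)  Y=(-0.122382, -0.037080)  product (0.035942, 0.017362)
  m=-1: Y*=(0.038155, -0.488780)  Y=(-0.042943, 0.289827)  product (0.140023, 0.032048)
  m=+0: Y*=(0.136799, -0.000000)  Y=(-0.189312, 0.000000)  product (-0.025898, 0.000000)
  m=+1: Y*=(-0.038155, -0.488780)  Y=(0.042943, 0.289827)  product (0.140023, -0.032048)
  m=+2: Y*=(-0.308363, 0.048438)  Y=(-0.122382, 0.037080)  product (0.035942, -0.017362)
  m=+3: Y*=(0.023850, 0.100186)  Y=(0.172193, 0.364542)  product (-0.032415, 0.025946)
  m=+4: Y*=(0.017552, -0.005654)  Y=(0.228479, -0.152445)  product (0.003148, -0.003968)
Total Σ_m = (0.267499, 0.000000). Multiply by 1.396263: (0.373499, 0.000000). P_4(cos γ) = 0.373499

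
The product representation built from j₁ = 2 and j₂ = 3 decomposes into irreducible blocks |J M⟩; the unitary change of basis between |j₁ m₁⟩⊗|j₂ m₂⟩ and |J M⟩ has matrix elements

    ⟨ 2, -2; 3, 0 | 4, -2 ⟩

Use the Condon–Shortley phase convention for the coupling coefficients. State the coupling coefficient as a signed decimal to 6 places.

-0.654654  (= −√(3/7))

√[9·1!3!5!/10! · 0!4!3!3!2!6!] = √(15552/7)
  +(−1)^1/∏(1,0,3,2,0,3)! = -1/72  (running -1/72)
⟨..|..⟩ = √(15552/7)·(-1/72) = -0.654654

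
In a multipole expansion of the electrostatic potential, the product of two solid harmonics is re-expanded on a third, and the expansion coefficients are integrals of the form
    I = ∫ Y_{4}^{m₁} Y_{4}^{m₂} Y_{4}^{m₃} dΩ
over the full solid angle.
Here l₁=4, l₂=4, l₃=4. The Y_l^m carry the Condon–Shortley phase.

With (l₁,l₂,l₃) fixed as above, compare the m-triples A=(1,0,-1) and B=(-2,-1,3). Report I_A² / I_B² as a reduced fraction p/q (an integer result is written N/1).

l's match ⇒ only the (l;m) 3-j factors differ between A and B.
A: triangle coeff Δ(4,4,4) = 1/450450; Σ_t [0,3]: t=0:+1/3456 t=1:−1/144 t=2:+1/96 t=3:−1/864 = 1/384; (3j)²=9/2002 [(4 4 4; 1 0 -1)], sign=-1
B: triangle coeff Δ(4,4,4) = 1/450450; Σ_t [2,3]: t=2:+1/576 t=3:−1/864 = 1/1728; (3j)²=5/1287 [(4 4 4; -2 -1 3)], sign=-1
I_A²/I_B² = (9/2002)/(5/1287) = 81/70

81/70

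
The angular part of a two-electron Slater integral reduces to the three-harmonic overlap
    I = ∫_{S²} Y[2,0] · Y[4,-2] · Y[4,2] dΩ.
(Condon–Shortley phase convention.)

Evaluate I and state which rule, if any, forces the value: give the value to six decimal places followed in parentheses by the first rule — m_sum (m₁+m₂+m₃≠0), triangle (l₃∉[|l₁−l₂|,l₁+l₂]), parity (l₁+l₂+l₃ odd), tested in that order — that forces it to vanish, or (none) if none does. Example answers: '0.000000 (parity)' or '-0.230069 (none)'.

0.065536 (none)

m-sum 0 ✓  L=10 even ✓  2≤4≤6 ✓
Π(2lᵢ+1) = 5×9×9 = 405
triangle coeff Δ(2,4,4) = 1/13860
Σ_t [0,2]: t=0:+1/192 t=1:−1/36 t=2:+1/192 = -5/288
(3j)²=20/693 [(2 4 4; 0 0 0)], sign=-1
Σ_t [0,2]: t=0:+1/192 t=1:−1/120 t=2:+1/2880 = -1/360
(3j)²=16/3465 [(2 4 4; 0 -2 2)], sign=-1
⇒ 4πI² = 320/5929
I = (+1)√(320/5929/(4π)) = 0.06553591
No selection rule forces the value: the integral is nonzero (none).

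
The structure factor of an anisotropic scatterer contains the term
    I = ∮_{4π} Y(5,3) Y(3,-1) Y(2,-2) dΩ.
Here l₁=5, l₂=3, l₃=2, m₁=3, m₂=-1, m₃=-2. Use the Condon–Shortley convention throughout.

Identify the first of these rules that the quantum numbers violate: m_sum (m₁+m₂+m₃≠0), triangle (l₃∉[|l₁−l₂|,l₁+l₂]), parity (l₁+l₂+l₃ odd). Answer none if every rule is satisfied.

none

Σmᵢ = 0  ✓
l₃∈[|l₁−l₂|,l₁+l₂]=[2,8], have l₃=2  ✓
Σlᵢ = 10 ⇒ even  ✓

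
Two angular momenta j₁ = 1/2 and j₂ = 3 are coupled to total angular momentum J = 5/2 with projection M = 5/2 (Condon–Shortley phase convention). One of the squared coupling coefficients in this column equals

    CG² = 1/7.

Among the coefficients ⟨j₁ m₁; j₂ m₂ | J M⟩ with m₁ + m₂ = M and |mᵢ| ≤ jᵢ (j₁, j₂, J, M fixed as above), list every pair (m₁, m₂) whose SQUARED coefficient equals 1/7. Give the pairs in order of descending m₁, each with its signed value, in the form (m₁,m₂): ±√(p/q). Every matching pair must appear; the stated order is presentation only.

(1/2,2): +√(1/7)

Admissible pairs with m₁+m₂ = M = 5/2: (-1/2,3), (1/2,2)
  (m₁,m₂)=(1/2,2): CG² = 1/7, CG = +√(1/7)   ← matches the target
  (m₁,m₂)=(-1/2,3): CG² = 6/7, CG = −√(6/7)
Pairs with CG² = 1/7: (1/2,2): +√(1/7)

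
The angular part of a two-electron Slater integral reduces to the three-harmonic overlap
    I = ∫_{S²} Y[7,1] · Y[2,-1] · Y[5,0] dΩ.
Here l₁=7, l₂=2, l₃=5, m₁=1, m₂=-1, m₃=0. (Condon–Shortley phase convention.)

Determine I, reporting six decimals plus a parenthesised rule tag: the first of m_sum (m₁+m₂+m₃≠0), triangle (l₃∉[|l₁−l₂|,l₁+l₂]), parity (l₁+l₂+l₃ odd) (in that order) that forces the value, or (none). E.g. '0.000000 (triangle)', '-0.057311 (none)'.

-0.207724 (none)

Rules hold: Σm=0, L=14 even, 5≤5≤9.
N = 15·5·11 = 825
Δ = 4!·10!·0!/15! = 1/15015
Racah Σ t=2..2: t=2:+1/57600 = 1/57600
⇒ 3j(7 2 5; 0 0 0)² = 21/715, sgn -1
Racah Σ t=1..1: t=1:−1/86400 = -1/86400
⇒ 3j(7 2 5; 1 -1 0)² = 16/715, sgn +1
4πI² = N·(3j₀)²·(3jₘ)² = 1008/1859
I = -1·√(0.542227/4π) = -0.20772350
No selection rule forces the value: the integral is nonzero (none).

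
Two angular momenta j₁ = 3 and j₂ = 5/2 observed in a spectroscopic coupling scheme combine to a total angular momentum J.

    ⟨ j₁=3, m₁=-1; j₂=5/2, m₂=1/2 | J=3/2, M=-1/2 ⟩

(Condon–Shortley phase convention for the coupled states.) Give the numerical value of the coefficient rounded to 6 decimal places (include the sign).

−√(1/105) ≈ -0.097590

√[4·4!2!1!/8! · 2!4!3!2!1!2!] = √(192/35)
  +(−1)^2/∏(2,2,2,1,0,0)! = 1/8  (running 1/8)
  +(−1)^3/∏(3,1,1,0,1,1)! = -1/6  (running -1/24)
⟨..|..⟩ = √(192/35)·(-1/24) = -0.097590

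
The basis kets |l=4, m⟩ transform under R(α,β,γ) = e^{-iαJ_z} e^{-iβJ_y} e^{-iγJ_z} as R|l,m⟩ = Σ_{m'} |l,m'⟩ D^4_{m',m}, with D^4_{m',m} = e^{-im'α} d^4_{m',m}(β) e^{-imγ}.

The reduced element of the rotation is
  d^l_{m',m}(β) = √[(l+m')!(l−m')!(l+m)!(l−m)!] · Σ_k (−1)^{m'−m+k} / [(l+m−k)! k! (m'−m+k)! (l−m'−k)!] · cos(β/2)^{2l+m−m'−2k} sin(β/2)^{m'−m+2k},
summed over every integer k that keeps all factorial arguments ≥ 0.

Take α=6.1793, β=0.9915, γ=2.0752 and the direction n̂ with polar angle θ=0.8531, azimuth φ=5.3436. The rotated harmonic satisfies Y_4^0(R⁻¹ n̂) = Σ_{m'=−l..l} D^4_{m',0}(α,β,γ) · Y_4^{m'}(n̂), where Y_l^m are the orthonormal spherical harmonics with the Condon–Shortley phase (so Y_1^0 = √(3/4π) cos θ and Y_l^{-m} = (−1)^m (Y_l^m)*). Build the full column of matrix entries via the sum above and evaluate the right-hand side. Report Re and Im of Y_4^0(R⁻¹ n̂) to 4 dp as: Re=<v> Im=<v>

Re=-0.2370 Im=0.0000

Need the full column D^4_{m',0} for m'=−4..4 at α=6.1793, β=0.9915, γ=2.0752.
cos(β/2)=0.879612, sin(β/2)=0.475691
d^4_{-4,0}: single k=4 term ⇒ +0.256458;  D = +0.234633-0.103528i
d^4_{-3,0}: k∈[3..4] ⇒ +0.670651 -0.196139 = +0.474511;  D = +0.451653-0.145502i
d^4_{-2,0}: k∈[2..4] ⇒ +0.994305 -0.775455 +0.085046 = +0.303896;  D = +0.297360-0.062687i
d^4_{-1,0}: k∈[1..4] ⇒ +0.866720 -1.520893 +0.444802 -0.021681 = -0.231051;  D = -0.229806+0.023960i
d^4_{0,0}: k∈[0..4] ⇒ +0.358369 -1.676943 +1.103492 -0.143435 +0.002622 = -0.355896;  D = -0.355896+0.000000i
d^4_{1,0}: k∈[0..3] ⇒ -0.866720 +1.520893 -0.444802 +0.021681 = +0.231051;  D = +0.229806+0.023960i
d^4_{2,0}: k∈[0..2] ⇒ +0.994305 -0.775455 +0.085046 = +0.303896;  D = +0.297360+0.062687i
d^4_{3,0}: k∈[0..1] ⇒ -0.670651 +0.196139 = -0.474511;  D = -0.451653-0.145502i
d^4_{4,0}: single k=0 term ⇒ +0.256458;  D = +0.234633+0.103528i
Y_4^{m'}(θ=0.8531,φ=5.3436) and Σ D·Y over m':
  (+0.2346-0.1035i)·(-0.1163-0.0824i)  (+0.4517-0.1455i)·(-0.3337+0.1116i)  (+0.2974-0.0627i)·(-0.1168+0.3668i)  (-0.2298+0.0240i)·(+0.0038+0.0052i)  (-0.3559+0.0000i)·(-0.3626+0.0000i)  (+0.2298+0.0240i)·(-0.0038+0.0052i)  (+0.2974+0.0627i)·(-0.1168-0.3668i)  (-0.4517-0.1455i)·(+0.3337+0.1116i)  (+0.2346+0.1035i)·(-0.1163+0.0824i)
Y_4^0(R⁻¹ n̂) = -0.237029-0.000000i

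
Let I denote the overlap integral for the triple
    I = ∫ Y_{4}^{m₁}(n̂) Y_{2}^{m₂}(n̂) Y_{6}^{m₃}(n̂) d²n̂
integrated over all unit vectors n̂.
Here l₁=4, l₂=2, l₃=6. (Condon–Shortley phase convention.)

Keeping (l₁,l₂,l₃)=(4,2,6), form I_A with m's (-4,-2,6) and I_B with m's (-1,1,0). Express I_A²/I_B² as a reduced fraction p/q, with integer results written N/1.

Shared (l₁,l₂,l₃)=(4,2,6): N and (l;000)² cancel in I_A²/I_B².
A: Δ = 0!·8!·4!/13! = 1/6435; Racah Σ t=0..0: t=0:+1/967680 = 1/967680; ⇒ 3j(4 2 6; -4 -2 6)² = 1/13, sgn +1
B: Δ = 0!·8!·4!/13! = 1/6435; Racah Σ t=0..0: t=0:+1/4320 = 1/4320; ⇒ 3j(4 2 6; -1 1 0)² = 8/429, sgn +1
I_A²/I_B² = (1/13)/(8/429) = 33/8

33/8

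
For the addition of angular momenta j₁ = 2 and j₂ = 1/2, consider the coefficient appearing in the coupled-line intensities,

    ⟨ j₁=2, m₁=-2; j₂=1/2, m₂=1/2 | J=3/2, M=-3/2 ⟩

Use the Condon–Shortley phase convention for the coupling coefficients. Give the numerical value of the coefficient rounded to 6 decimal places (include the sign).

−√(4/5) = -0.894427

triangle: 1!·3!·0!/5! = 6/120
(j±m)!: 0!·4!·1!·0!·0!·3! = 144
prefactor² = (2J+1)·Δ·N² = 144/5
  k=1: −1/(1!·0!·3!·0!·0!·0!) = -1/6
Σ = -1/6  ⇒  CG² = 144/5·(-1/6)² = 4/5
CG = −√(4/5) = -0.894427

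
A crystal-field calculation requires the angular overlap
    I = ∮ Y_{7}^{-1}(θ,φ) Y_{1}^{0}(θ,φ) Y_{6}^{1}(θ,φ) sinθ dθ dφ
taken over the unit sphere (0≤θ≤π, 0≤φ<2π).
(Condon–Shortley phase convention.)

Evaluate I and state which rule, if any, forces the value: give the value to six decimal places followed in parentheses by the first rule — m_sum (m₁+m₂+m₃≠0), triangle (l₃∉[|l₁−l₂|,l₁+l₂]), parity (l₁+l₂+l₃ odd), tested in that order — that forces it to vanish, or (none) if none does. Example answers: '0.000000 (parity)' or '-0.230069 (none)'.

m-sum 0 ✓  L=14 even ✓  6≤6≤8 ✓
Π(2lᵢ+1) = 15×3×13 = 585
triangle coeff Δ(7,1,6) = 1/1365
Σ_t [1,1]: t=1:−1/518400 = -1/518400
(3j)²=7/195 [(7 1 6; 0 0 0)], sign=-1
Σ_t [1,1]: t=1:−1/604800 = -1/604800
(3j)²=16/455 [(7 1 6; -1 0 1)], sign=+1
⇒ 4πI² = 48/65
I = (-1)√(48/65/(4π)) = -0.24241473
No selection rule forces the value: the integral is nonzero (none).

-0.242415 (none)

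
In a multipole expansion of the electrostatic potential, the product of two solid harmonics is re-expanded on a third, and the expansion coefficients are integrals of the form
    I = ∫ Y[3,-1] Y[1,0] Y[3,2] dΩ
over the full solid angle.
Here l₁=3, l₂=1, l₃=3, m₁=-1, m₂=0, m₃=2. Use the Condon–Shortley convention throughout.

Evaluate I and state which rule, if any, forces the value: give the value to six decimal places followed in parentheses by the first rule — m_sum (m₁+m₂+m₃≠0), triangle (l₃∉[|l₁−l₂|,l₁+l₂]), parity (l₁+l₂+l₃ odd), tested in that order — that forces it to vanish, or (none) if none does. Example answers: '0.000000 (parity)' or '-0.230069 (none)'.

Σmᵢ = 1 ≠ 0, so the φ-integral vanishes; I = 0

0.000000 (m_sum)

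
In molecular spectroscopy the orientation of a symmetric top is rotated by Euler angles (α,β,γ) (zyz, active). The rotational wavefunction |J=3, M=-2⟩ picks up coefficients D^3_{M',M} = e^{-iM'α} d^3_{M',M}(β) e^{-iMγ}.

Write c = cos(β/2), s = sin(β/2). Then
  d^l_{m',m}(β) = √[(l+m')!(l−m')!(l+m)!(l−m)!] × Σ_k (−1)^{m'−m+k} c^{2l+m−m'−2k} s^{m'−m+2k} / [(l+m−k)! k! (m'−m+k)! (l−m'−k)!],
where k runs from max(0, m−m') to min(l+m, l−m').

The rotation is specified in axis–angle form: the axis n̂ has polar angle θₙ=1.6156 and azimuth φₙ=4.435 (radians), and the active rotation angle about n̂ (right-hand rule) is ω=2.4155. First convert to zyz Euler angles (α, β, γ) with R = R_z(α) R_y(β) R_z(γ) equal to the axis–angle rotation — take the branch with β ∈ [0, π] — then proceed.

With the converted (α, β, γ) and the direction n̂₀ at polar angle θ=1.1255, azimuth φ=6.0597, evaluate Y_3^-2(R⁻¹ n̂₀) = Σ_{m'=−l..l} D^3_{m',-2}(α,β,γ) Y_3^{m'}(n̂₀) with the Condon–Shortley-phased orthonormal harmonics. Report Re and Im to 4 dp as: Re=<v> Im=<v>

Axis–angle → zyz. n̂ = (sinθₙcosφₙ, sinθₙsinφₙ, cosθₙ) = (-0.273571, -0.960809, -0.044789), ω = 2.4155.
R = I cosω + sinω [n̂]ₓ + (1−cosω) n̂n̂ᵀ gives
  R = [-0.616969, +0.489138, -0.616516; +0.429663, +0.865689, +0.256851; +0.659347, -0.106425, -0.744268]
β = atan2(√(R₁₃²+R₂₃²), R₃₃) = 2.410235; α = atan2(R₂₃, R₁₃) mod 2π = 2.746845; γ = atan2(R₃₂, −R₃₁) mod 2π = 3.301623
Need the full column D^3_{m',-2} for m'=−3..3 at α=2.7468, β=2.4102, γ=3.3016.
cos(β/2)=0.357583, sin(β/2)=0.933881
d^3_{-3,-2}: single k=1 term ⇒ +0.013374;  D = -0.008683+0.010172i
d^3_{-2,-2}: k∈[0..1] ⇒ +0.002091 -0.071296 = -0.069205;  D = -0.061719+0.031307i
d^3_{-1,-2}: k∈[0..1] ⇒ -0.017265 +0.235525 = +0.218259;  D = -0.217651+0.016286i
d^3_{0,-2}: k∈[0..1] ⇒ +0.078100 -0.532699 = -0.454598;  D = -0.431512-0.143027i
d^3_{1,-2}: k∈[0..1] ⇒ -0.235525 +0.803222 = +0.567697;  D = -0.428736-0.372110i
d^3_{2,-2}: k∈[0..1] ⇒ +0.486285 -0.663361 = -0.177076;  D = -0.078809-0.158571i
d^3_{3,-2}: single k=0 term ⇒ -0.622173;  D = +0.041339+0.620798i
Y_3^{m'}(θ=1.1255,φ=6.0597) and Σ D·Y over m':
  (-0.0087+0.0102i)·(+0.2403+0.1906i)  (-0.0617+0.0313i)·(+0.3233+0.1550i)  (-0.2177+0.0163i)·(-0.0206-0.0047i)  (-0.4315-0.1430i)·(-0.3331+0.0000i)  (-0.4287-0.3721i)·(+0.0206-0.0047i)  (-0.0788-0.1586i)·(+0.3233-0.1550i)  (+0.0413+0.6208i)·(-0.2403+0.1906i)
Y_3^-2(R⁻¹ n̂) = -0.069383-0.136333i

Re=-0.0694 Im=-0.1363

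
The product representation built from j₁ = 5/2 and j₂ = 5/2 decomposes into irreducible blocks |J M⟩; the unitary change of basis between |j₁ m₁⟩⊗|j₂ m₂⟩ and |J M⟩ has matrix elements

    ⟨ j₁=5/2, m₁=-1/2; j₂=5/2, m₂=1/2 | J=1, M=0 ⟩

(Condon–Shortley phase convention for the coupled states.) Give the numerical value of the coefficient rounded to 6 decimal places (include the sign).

triangle: 4!·1!·1!/7! = 24/5040
(j±m)!: 2!·3!·3!·2!·1!·1! = 144
prefactor² = (2J+1)·Δ·N² = 72/35
  k=2: +1/(2!·2!·1!·1!·0!·0!) = 1/4
  k=3: −1/(3!·1!·0!·0!·1!·1!) = -1/6
Σ = 1/12  ⇒  CG² = 72/35·(1/12)² = 1/70
CG = +√(1/70) = +0.119523

+√(1/70) = +0.119523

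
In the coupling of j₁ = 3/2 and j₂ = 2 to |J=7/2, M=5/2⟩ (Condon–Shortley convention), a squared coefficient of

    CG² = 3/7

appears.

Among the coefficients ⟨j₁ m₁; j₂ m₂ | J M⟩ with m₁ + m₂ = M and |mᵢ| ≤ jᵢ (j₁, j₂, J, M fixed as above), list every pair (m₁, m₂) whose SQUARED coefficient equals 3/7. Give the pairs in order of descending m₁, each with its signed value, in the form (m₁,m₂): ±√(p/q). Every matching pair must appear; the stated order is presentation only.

(1/2,2): +√(3/7)

Admissible pairs with m₁+m₂ = M = 5/2: (1/2,2), (3/2,1)
  (m₁,m₂)=(3/2,1): CG² = 4/7, CG = +√(4/7)
  (m₁,m₂)=(1/2,2): CG² = 3/7, CG = +√(3/7)   ← matches the target
Pairs with CG² = 3/7: (1/2,2): +√(3/7)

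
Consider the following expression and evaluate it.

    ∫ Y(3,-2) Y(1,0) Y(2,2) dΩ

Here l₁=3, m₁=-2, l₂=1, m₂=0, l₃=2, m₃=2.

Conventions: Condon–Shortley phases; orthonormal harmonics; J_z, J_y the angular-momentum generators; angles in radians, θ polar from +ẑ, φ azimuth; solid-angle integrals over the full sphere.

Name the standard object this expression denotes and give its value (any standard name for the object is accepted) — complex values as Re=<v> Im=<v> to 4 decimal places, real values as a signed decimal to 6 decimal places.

Gaunt coefficient, +0.184674

This is a Gaunt coefficient — the integral of a triple product of spherical harmonics over the sphere.
Rules hold: Σm=0, L=6 even, 2≤2≤4.
N = 7·3·5 = 105
Δ = 2!·4!·0!/7! = 1/105
Racah Σ t=1..1: t=1:−1/4 = -1/4
⇒ 3j(3 1 2; 0 0 0)² = 3/35, sgn -1
Racah Σ t=1..1: t=1:−1/24 = -1/24
⇒ 3j(3 1 2; -2 0 2)² = 1/21, sgn -1
4πI² = N·(3j₀)²·(3jₘ)² = 3/7
I = +1·√(0.428571/4π) = 0.18467439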